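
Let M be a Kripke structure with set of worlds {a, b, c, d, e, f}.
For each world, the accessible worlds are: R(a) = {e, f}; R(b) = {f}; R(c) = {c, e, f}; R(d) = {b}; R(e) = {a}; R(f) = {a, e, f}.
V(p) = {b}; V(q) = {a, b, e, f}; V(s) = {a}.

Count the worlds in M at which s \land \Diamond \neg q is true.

Let φ = s \land \Diamond \neg q. Evaluate φ at each world:
  a (successors {e, f}): φ is false.
  b (successors {f}): φ is false.
  c (successors {c, e, f}): φ is false.
  d (successors {b}): φ is false.
  e (successors {a}): φ is false.
  f (successors {a, e, f}): φ is false.
For instance, at b:
  At b: s is false, \Diamond \neg q is false, so s \land \Diamond \neg q is false.
    At b: \Diamond \neg q requires \neg q at some successor in {f}.
      At f: \neg q is false.
    So \Diamond \neg q is false at b.
Satisfying worlds: none.

0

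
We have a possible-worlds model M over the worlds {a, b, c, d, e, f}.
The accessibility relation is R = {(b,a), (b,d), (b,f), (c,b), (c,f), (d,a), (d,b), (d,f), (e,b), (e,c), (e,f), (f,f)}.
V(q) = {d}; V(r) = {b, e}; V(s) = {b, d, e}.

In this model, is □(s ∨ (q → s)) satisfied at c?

Recall that □ψ holds at a world iff ψ holds at every accessible world, and ◇ψ holds iff ψ holds at some accessible world.
At c: □(s ∨ (q → s)) requires s ∨ (q → s) at every successor {b, f}.
  At b: s ∨ (q → s) is true.
  At f: s ∨ (q → s) is true.
So □(s ∨ (q → s)) is true at c.

Yes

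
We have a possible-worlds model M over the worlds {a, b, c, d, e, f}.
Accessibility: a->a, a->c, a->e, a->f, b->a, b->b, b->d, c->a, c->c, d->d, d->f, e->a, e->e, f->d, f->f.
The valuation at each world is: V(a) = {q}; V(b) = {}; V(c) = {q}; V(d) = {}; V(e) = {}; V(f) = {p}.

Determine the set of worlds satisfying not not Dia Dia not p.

Let φ = not not Dia Dia not p. Evaluate φ at each world:
  a (successors {a, c, e, f}): φ is true.
  b (successors {a, b, d}): φ is true.
  c (successors {a, c}): φ is true.
  d (successors {d, f}): φ is true.
  e (successors {a, e}): φ is true.
  f (successors {d, f}): φ is true.
For instance, at f:
  At f: not Dia Dia not p is false, so not not Dia Dia not p is true.
    At f: Dia Dia not p is true, so not Dia Dia not p is false.
      At f: Dia Dia not p requires Dia not p at some successor in {d, f}.
        Dia not p holds at d, so Dia Dia not p is true at f.
Satisfying worlds: {a, b, c, d, e, f}

a, b, c, d, e, f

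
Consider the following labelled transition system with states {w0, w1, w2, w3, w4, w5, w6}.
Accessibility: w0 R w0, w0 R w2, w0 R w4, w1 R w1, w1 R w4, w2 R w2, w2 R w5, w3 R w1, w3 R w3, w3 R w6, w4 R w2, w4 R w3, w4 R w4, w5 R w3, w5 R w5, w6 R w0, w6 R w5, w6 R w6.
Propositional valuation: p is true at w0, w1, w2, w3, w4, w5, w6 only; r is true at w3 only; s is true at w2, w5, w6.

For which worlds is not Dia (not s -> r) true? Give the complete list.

w1

Let φ = not Dia (not s -> r). Evaluate φ at each world:
  w0 (successors {w0, w2, w4}): φ is false.
  w1 (successors {w1, w4}): φ is true.
  w2 (successors {w2, w5}): φ is false.
  w3 (successors {w1, w3, w6}): φ is false.
  w4 (successors {w2, w3, w4}): φ is false.
  w5 (successors {w3, w5}): φ is false.
  w6 (successors {w0, w5, w6}): φ is false.
For instance, at w0:
  At w0: Dia (not s -> r) is true, so not Dia (not s -> r) is false.
    At w0: Dia (not s -> r) requires not s -> r at some successor in {w0, w2, w4}.
      not s -> r holds at w2, so Dia (not s -> r) is true at w0.
Satisfying worlds: {w1}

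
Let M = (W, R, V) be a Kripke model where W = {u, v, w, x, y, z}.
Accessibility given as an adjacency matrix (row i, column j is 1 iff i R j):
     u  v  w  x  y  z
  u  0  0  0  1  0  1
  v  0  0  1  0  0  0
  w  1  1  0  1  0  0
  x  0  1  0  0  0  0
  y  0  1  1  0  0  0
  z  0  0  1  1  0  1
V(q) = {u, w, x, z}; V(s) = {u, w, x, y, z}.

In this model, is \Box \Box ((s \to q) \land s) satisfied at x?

Yes

At x: \Box \Box ((s \to q) \land s) requires \Box ((s \to q) \land s) at every successor {v}.
    At v: \Box ((s \to q) \land s) requires (s \to q) \land s at every successor {w}.
      At w: (s \to q) \land s is true.
    So \Box ((s \to q) \land s) is true at v.
So \Box \Box ((s \to q) \land s) is true at x.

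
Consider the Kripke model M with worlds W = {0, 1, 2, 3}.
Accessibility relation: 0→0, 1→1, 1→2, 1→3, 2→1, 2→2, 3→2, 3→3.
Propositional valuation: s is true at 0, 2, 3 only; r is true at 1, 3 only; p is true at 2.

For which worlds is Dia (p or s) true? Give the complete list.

0, 1, 2, 3

Recall that Dia ψ holds at a world iff ψ holds at some accessible world.
Let φ = Dia (p or s). Evaluate φ at each world:
  0 (successors {0}): φ is true.
  1 (successors {1, 2, 3}): φ is true.
  2 (successors {1, 2}): φ is true.
  3 (successors {2, 3}): φ is true.
For instance, at 0:
  At 0: Dia (p or s) requires p or s at some successor in {0}.
    p or s holds at 0, so Dia (p or s) is true at 0.
Satisfying worlds: {0, 1, 2, 3}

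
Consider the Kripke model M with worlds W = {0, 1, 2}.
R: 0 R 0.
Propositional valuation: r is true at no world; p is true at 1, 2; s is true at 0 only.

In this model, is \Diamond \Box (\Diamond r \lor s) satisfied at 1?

At 1: no accessible worlds, so \Diamond \Box (\Diamond r \lor s) is false.

No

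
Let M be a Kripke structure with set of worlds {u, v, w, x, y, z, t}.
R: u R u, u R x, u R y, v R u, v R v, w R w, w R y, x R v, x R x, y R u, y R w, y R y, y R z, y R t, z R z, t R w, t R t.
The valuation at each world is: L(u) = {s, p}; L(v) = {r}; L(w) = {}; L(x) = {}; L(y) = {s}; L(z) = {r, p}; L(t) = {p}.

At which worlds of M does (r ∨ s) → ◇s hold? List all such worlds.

u, v, w, x, y, t

Recall that ◇ψ holds at a world iff ψ holds at some accessible world.
Let φ = (r ∨ s) → ◇s. Evaluate φ at each world:
  u (successors {u, x, y}): φ is true.
  v (successors {u, v}): φ is true.
  w (successors {w, y}): φ is true.
  x (successors {v, x}): φ is true.
  y (successors {u, w, y, z, t}): φ is true.
  z (successors {z}): φ is false.
  t (successors {w, t}): φ is true.
For instance, at w:
  At w: r ∨ s is false, ◇s is true, so (r ∨ s) → ◇s is true.
    At w: ◇s requires s at some successor in {w, y}.
      s holds at y, so ◇s is true at w.
Satisfying worlds: {u, v, w, x, y, t}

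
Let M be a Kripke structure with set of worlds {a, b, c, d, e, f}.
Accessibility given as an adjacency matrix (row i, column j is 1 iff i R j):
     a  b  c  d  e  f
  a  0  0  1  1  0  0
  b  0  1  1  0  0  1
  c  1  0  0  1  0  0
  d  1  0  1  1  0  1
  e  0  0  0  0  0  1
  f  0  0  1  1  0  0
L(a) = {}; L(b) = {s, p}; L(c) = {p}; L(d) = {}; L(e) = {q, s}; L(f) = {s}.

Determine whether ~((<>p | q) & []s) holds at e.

At e: (<>p | q) & []s is true, so ~((<>p | q) & []s) is false.
  At e: <>p | q is true, []s is true, so (<>p | q) & []s is true.
    At e: <>p is false, q is true, so <>p | q is true.
      At e: <>p requires p at some successor in {f}.
        At f: p is false.
      So <>p is false at e.
    At e: []s requires s at every successor {f}.
      At f: s is true.
    So []s is true at e.

No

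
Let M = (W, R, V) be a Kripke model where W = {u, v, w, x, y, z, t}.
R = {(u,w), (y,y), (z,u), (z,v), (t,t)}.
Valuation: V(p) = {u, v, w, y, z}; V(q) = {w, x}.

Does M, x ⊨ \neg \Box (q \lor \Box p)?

Recall that \Box ψ holds at a world iff ψ holds at every accessible world, and \Diamond ψ holds iff ψ holds at some accessible world.
At x: \Box (q \lor \Box p) is true, so \neg \Box (q \lor \Box p) is false.
  At x: no accessible worlds, so \Box (q \lor \Box p) holds vacuously.

No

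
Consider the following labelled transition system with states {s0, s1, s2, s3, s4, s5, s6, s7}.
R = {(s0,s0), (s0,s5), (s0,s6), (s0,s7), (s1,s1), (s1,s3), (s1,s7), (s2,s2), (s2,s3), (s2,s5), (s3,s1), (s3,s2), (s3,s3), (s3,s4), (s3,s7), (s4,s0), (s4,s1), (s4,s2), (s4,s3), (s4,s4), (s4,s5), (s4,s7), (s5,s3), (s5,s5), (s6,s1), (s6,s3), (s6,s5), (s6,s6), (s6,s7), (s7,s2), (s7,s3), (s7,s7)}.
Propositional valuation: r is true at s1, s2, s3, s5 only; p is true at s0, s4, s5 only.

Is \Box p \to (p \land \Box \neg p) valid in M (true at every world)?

Recall that \Box ψ holds at a world iff ψ holds at every accessible world, and \Diamond ψ holds iff ψ holds at some accessible world.
Let φ = \Box p \to (p \land \Box \neg p). Evaluate φ at each world:
  s0 (successors {s0, s5, s6, s7}): φ is true.
  s1 (successors {s1, s3, s7}): φ is true.
  s2 (successors {s2, s3, s5}): φ is true.
  s3 (successors {s1, s2, s3, s4, s7}): φ is true.
  s4 (successors {s0, s1, s2, s3, s4, s5, s7}): φ is true.
  s5 (successors {s3, s5}): φ is true.
  s6 (successors {s1, s3, s5, s6, s7}): φ is true.
  s7 (successors {s2, s3, s7}): φ is true.
For instance, at s4:
  At s4: \Box p is false, p \land \Box \neg p is false, so \Box p \to (p \land \Box \neg p) is true.
    At s4: \Box p requires p at every successor {s0, s1, s2, s3, s4, s5, s7}.
      p fails at s1, so \Box p is false at s4.
    At s4: p is true, \Box \neg p is false, so p \land \Box \neg p is false.
      At s4: \Box \neg p requires \neg p at every successor {s0, s1, s2, s3, s4, s5, s7}.
        \neg p fails at s0, so \Box \neg p is false at s4.

Yes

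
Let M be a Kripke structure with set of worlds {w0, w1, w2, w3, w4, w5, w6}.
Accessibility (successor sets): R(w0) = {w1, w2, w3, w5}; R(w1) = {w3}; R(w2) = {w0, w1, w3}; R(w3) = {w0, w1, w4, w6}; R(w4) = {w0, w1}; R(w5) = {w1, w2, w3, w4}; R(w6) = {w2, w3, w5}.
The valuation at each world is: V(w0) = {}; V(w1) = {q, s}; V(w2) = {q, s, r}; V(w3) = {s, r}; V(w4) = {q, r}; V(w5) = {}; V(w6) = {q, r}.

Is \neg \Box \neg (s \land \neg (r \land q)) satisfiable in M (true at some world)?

Yes

Let φ = \neg \Box \neg (s \land \neg (r \land q)). Evaluate φ at each world:
  w0 (successors {w1, w2, w3, w5}): φ is true.
  w1 (successors {w3}): φ is true.
  w2 (successors {w0, w1, w3}): φ is true.
  w3 (successors {w0, w1, w4, w6}): φ is true.
  w4 (successors {w0, w1}): φ is true.
  w5 (successors {w1, w2, w3, w4}): φ is true.
  w6 (successors {w2, w3, w5}): φ is true.
Detail at w0 (witness):
  At w0: \Box \neg (s \land \neg (r \land q)) is false, so \neg \Box \neg (s \land \neg (r \land q)) is true.
    At w0: \Box \neg (s \land \neg (r \land q)) requires \neg (s \land \neg (r \land q)) at every successor {w1, w2, w3, w5}.
      \neg (s \land \neg (r \land q)) fails at w1, so \Box \neg (s \land \neg (r \land q)) is false at w0.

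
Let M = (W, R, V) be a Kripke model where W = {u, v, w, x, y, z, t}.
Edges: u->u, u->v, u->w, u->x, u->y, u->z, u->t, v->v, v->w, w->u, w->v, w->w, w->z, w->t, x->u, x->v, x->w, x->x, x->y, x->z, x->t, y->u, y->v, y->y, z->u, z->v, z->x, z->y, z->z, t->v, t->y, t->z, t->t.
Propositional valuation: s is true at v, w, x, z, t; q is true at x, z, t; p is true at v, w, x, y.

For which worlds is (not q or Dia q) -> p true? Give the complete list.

v, w, x, y

Let φ = (not q or Dia q) -> p. Evaluate φ at each world:
  u (successors {u, v, w, x, y, z, t}): φ is false.
  v (successors {v, w}): φ is true.
  w (successors {u, v, w, z, t}): φ is true.
  x (successors {u, v, w, x, y, z, t}): φ is true.
  y (successors {u, v, y}): φ is true.
  z (successors {u, v, x, y, z}): φ is false.
  t (successors {v, y, z, t}): φ is false.
For instance, at w:
  At w: not q or Dia q is true, p is true, so (not q or Dia q) -> p is true.
    At w: not q is true, Dia q is true, so not q or Dia q is true.
      At w: Dia q requires q at some successor in {u, v, w, z, t}.
        q holds at z, so Dia q is true at w.
Satisfying worlds: {v, w, x, y}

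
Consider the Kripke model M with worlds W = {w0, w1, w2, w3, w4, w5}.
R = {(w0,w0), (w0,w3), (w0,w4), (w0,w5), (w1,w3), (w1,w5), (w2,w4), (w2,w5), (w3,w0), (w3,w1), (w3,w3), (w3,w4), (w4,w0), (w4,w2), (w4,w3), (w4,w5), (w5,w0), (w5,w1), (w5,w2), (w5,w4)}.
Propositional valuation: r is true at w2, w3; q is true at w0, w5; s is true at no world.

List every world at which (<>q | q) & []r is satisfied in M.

none

Let φ = (<>q | q) & []r. Evaluate φ at each world:
  w0 (successors {w0, w3, w4, w5}): φ is false.
  w1 (successors {w3, w5}): φ is false.
  w2 (successors {w4, w5}): φ is false.
  w3 (successors {w0, w1, w3, w4}): φ is false.
  w4 (successors {w0, w2, w3, w5}): φ is false.
  w5 (successors {w0, w1, w2, w4}): φ is false.
For instance, at w5:
  At w5: <>q | q is true, []r is false, so (<>q | q) & []r is false.
    At w5: <>q is true, q is true, so <>q | q is true.
      At w5: <>q requires q at some successor in {w0, w1, w2, w4}.
        q holds at w0, so <>q is true at w5.
    At w5: []r requires r at every successor {w0, w1, w2, w4}.
      r fails at w0, so []r is false at w5.
Satisfying worlds: none.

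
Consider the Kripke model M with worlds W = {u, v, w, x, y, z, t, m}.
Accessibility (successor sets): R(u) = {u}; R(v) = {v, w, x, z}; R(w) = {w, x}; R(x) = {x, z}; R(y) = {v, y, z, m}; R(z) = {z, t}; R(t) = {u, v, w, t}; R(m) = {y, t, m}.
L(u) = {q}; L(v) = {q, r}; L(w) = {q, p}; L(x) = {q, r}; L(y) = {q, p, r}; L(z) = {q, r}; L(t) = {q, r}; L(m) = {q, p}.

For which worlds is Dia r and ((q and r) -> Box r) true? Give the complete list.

w, x, z, m

Let φ = Dia r and ((q and r) -> Box r). Evaluate φ at each world:
  u (successors {u}): φ is false.
  v (successors {v, w, x, z}): φ is false.
  w (successors {w, x}): φ is true.
  x (successors {x, z}): φ is true.
  y (successors {v, y, z, m}): φ is false.
  z (successors {z, t}): φ is true.
  t (successors {u, v, w, t}): φ is false.
  m (successors {y, t, m}): φ is true.
For instance, at m:
  At m: Dia r is true, (q and r) -> Box r is true, so Dia r and ((q and r) -> Box r) is true.
    At m: Dia r requires r at some successor in {y, t, m}.
      r holds at y, so Dia r is true at m.
    At m: q and r is false, Box r is false, so (q and r) -> Box r is true.
      At m: Box r requires r at every successor {y, t, m}.
        r fails at m, so Box r is false at m.
Satisfying worlds: {w, x, z, m}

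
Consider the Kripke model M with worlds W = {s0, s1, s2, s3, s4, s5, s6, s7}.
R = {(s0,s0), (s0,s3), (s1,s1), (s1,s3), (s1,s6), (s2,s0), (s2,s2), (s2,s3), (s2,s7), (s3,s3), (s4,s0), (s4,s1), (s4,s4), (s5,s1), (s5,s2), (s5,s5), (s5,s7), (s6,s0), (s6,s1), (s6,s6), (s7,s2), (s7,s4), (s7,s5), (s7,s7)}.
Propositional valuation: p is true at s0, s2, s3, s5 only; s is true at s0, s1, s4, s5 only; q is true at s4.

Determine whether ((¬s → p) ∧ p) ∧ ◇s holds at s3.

No

At s3: (¬s → p) ∧ p is true, ◇s is false, so ((¬s → p) ∧ p) ∧ ◇s is false.
  At s3: ◇s requires s at some successor in {s3}.
    At s3: s is false.
  So ◇s is false at s3.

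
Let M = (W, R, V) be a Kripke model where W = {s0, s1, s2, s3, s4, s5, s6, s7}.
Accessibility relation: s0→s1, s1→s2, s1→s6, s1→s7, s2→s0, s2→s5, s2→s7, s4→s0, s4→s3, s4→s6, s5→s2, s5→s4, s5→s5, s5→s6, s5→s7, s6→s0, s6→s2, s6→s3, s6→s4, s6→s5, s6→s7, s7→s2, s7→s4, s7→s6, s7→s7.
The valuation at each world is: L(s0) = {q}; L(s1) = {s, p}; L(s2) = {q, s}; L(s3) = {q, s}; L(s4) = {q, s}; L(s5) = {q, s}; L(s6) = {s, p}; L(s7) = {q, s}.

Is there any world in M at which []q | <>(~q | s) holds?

Recall that []ψ holds at a world iff ψ holds at every accessible world, and <>ψ holds iff ψ holds at some accessible world.
Let φ = []q | <>(~q | s). Evaluate φ at each world:
  s0 (successors {s1}): φ is true.
  s1 (successors {s2, s6, s7}): φ is true.
  s2 (successors {s0, s5, s7}): φ is true.
  s3 (successors ∅): φ is true.
  s4 (successors {s0, s3, s6}): φ is true.
  s5 (successors {s2, s4, s5, s6, s7}): φ is true.
  s6 (successors {s0, s2, s3, s4, s5, s7}): φ is true.
  s7 (successors {s2, s4, s6, s7}): φ is true.
Detail at s0 (witness):
  At s0: []q is false, <>(~q | s) is true, so []q | <>(~q | s) is true.
    At s0: []q requires q at every successor {s1}.
      q fails at s1, so []q is false at s0.
    At s0: <>(~q | s) requires ~q | s at some successor in {s1}.
      ~q | s holds at s1, so <>(~q | s) is true at s0.

Yes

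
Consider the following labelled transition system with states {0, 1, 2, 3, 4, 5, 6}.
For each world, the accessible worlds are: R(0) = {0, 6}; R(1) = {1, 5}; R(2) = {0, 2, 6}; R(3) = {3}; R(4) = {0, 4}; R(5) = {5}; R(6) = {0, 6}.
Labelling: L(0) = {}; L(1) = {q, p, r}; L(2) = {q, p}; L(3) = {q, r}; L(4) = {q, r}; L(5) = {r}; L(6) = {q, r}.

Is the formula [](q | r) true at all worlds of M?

No

Let φ = [](q | r). Evaluate φ at each world:
  0 (successors {0, 6}): φ is false.
  1 (successors {1, 5}): φ is true.
  2 (successors {0, 2, 6}): φ is false.
  3 (successors {3}): φ is true.
  4 (successors {0, 4}): φ is false.
  5 (successors {5}): φ is true.
  6 (successors {0, 6}): φ is false.
Detail at 0 (counterexample):
  At 0: [](q | r) requires q | r at every successor {0, 6}.
    q | r fails at 0, so [](q | r) is false at 0.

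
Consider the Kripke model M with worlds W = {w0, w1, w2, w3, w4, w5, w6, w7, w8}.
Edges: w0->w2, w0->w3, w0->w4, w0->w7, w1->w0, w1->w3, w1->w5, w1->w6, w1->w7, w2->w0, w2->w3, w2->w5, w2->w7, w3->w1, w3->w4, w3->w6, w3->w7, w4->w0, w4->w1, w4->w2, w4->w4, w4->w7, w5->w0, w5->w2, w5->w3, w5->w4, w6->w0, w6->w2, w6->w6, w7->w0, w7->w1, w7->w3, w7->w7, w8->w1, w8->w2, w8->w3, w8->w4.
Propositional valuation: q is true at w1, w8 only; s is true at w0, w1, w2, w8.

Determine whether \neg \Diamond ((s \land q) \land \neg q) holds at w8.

Yes

At w8: \Diamond ((s \land q) \land \neg q) is false, so \neg \Diamond ((s \land q) \land \neg q) is true.
  At w8: \Diamond ((s \land q) \land \neg q) requires (s \land q) \land \neg q at some successor in {w1, w2, w3, w4}.
    At w1: (s \land q) \land \neg q is false.
    At w2: (s \land q) \land \neg q is false.
    At w3: (s \land q) \land \neg q is false.
    At w4: (s \land q) \land \neg q is false.
  So \Diamond ((s \land q) \land \neg q) is false at w8.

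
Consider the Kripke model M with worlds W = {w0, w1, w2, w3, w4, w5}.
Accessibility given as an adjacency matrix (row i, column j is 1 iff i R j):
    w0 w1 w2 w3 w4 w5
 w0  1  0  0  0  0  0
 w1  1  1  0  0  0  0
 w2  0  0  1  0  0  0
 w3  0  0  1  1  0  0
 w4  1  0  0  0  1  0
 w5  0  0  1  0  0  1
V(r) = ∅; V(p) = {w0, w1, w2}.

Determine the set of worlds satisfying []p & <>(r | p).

Let φ = []p & <>(r | p). Evaluate φ at each world:
  w0 (successors {w0}): φ is true.
  w1 (successors {w0, w1}): φ is true.
  w2 (successors {w2}): φ is true.
  w3 (successors {w2, w3}): φ is false.
  w4 (successors {w0, w4}): φ is false.
  w5 (successors {w2, w5}): φ is false.
For instance, at w1:
  At w1: []p is true, <>(r | p) is true, so []p & <>(r | p) is true.
    At w1: []p requires p at every successor {w0, w1}.
      At w0: p is true.
      At w1: p is true.
    So []p is true at w1.
    At w1: <>(r | p) requires r | p at some successor in {w0, w1}.
      r | p holds at w0, so <>(r | p) is true at w1.
Satisfying worlds: {w0, w1, w2}

w0, w1, w2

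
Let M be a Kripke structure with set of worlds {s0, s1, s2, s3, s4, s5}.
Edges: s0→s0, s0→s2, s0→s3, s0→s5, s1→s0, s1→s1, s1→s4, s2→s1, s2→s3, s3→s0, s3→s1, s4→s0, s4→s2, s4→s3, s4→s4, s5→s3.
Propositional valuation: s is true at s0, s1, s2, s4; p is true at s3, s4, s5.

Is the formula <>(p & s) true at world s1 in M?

Yes

At s1: <>(p & s) requires p & s at some successor in {s0, s1, s4}.
  p & s holds at s4, so <>(p & s) is true at s1.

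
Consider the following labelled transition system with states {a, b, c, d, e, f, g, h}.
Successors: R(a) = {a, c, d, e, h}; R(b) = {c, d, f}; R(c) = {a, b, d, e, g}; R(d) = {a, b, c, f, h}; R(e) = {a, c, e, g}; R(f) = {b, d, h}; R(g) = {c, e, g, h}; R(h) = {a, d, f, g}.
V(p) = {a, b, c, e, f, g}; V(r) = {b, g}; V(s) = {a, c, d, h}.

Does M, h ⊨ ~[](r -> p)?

No

Recall that []ψ holds at a world iff ψ holds at every accessible world, and <>ψ holds iff ψ holds at some accessible world.
At h: [](r -> p) is true, so ~[](r -> p) is false.
  At h: [](r -> p) requires r -> p at every successor {a, d, f, g}.
    At a: r -> p is true.
    At d: r -> p is true.
    At f: r -> p is true.
    At g: r -> p is true.
  So [](r -> p) is true at h.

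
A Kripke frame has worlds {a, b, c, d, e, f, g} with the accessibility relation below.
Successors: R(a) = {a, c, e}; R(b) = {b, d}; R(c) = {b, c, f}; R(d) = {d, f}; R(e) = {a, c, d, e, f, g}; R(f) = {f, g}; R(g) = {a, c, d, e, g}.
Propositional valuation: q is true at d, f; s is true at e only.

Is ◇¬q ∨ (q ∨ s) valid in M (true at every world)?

Yes

Let φ = ◇¬q ∨ (q ∨ s). Evaluate φ at each world:
  a (successors {a, c, e}): φ is true.
  b (successors {b, d}): φ is true.
  c (successors {b, c, f}): φ is true.
  d (successors {d, f}): φ is true.
  e (successors {a, c, d, e, f, g}): φ is true.
  f (successors {f, g}): φ is true.
  g (successors {a, c, d, e, g}): φ is true.
For instance, at f:
  At f: ◇¬q is true, q ∨ s is true, so ◇¬q ∨ (q ∨ s) is true.
    At f: ◇¬q requires ¬q at some successor in {f, g}.
      ¬q holds at g, so ◇¬q is true at f.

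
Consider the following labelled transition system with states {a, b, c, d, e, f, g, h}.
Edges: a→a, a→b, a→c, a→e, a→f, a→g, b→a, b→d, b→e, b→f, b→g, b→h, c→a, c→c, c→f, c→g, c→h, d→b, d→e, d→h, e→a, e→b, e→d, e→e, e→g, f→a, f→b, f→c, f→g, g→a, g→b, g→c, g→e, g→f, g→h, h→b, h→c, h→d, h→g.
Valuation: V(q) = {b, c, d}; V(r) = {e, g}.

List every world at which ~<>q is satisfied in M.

none

Let φ = ~<>q. Evaluate φ at each world:
  a (successors {a, b, c, e, f, g}): φ is false.
  b (successors {a, d, e, f, g, h}): φ is false.
  c (successors {a, c, f, g, h}): φ is false.
  d (successors {b, e, h}): φ is false.
  e (successors {a, b, d, e, g}): φ is false.
  f (successors {a, b, c, g}): φ is false.
  g (successors {a, b, c, e, f, h}): φ is false.
  h (successors {b, c, d, g}): φ is false.
For instance, at c:
  At c: <>q is true, so ~<>q is false.
    At c: <>q requires q at some successor in {a, c, f, g, h}.
      q holds at c, so <>q is true at c.
Satisfying worlds: none.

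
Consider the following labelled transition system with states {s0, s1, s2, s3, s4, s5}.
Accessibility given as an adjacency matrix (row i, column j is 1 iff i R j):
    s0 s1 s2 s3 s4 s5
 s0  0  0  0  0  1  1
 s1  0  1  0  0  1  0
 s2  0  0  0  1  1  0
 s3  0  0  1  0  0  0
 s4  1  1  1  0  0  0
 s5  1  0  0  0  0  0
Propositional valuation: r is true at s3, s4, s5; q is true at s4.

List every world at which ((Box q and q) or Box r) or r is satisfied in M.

Let φ = ((Box q and q) or Box r) or r. Evaluate φ at each world:
  s0 (successors {s4, s5}): φ is true.
  s1 (successors {s1, s4}): φ is false.
  s2 (successors {s3, s4}): φ is true.
  s3 (successors {s2}): φ is true.
  s4 (successors {s0, s1, s2}): φ is true.
  s5 (successors {s0}): φ is true.
For instance, at s3:
  At s3: (Box q and q) or Box r is false, r is true, so ((Box q and q) or Box r) or r is true.
    At s3: Box q and q is false, Box r is false, so (Box q and q) or Box r is false.
      At s3: Box q is false, q is false, so Box q and q is false.
      At s3: Box r requires r at every successor {s2}.
        r fails at s2, so Box r is false at s3.
Satisfying worlds: {s0, s2, s3, s4, s5}

s0, s2, s3, s4, s5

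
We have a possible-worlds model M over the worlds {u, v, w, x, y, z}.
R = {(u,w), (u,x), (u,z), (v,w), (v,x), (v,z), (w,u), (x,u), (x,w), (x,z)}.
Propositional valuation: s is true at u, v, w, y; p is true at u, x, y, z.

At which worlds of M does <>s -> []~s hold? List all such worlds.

y, z

Let φ = <>s -> []~s. Evaluate φ at each world:
  u (successors {w, x, z}): φ is false.
  v (successors {w, x, z}): φ is false.
  w (successors {u}): φ is false.
  x (successors {u, w, z}): φ is false.
  y (successors ∅): φ is true.
  z (successors ∅): φ is true.
For instance, at x:
  At x: <>s is true, []~s is false, so <>s -> []~s is false.
    At x: <>s requires s at some successor in {u, w, z}.
      s holds at u, so <>s is true at x.
    At x: []~s requires ~s at every successor {u, w, z}.
      ~s fails at u, so []~s is false at x.
Satisfying worlds: {y, z}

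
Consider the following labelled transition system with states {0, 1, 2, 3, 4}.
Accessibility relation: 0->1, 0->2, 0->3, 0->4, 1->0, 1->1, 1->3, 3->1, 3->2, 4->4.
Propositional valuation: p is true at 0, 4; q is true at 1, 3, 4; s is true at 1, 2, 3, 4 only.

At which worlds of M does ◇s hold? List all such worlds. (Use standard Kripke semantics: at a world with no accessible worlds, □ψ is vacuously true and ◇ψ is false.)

0, 1, 3, 4

Recall that ◇ψ holds at a world iff ψ holds at some accessible world.
Let φ = ◇s. Evaluate φ at each world:
  0 (successors {1, 2, 3, 4}): φ is true.
  1 (successors {0, 1, 3}): φ is true.
  2 (successors ∅): φ is false.
  3 (successors {1, 2}): φ is true.
  4 (successors {4}): φ is true.
For instance, at 3:
  At 3: ◇s requires s at some successor in {1, 2}.
    s holds at 1, so ◇s is true at 3.
Satisfying worlds: {0, 1, 3, 4}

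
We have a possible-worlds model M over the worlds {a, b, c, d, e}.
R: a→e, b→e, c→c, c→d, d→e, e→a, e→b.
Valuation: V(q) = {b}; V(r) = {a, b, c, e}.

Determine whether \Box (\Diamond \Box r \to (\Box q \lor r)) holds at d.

Yes

At d: \Box (\Diamond \Box r \to (\Box q \lor r)) requires \Diamond \Box r \to (\Box q \lor r) at every successor {e}.
    At e: \Diamond \Box r is true, \Box q \lor r is true, so \Diamond \Box r \to (\Box q \lor r) is true.
      At e: \Diamond \Box r requires \Box r at some successor in {a, b}.
        \Box r holds at a, so \Diamond \Box r is true at e.
      At e: \Box q is false, r is true, so \Box q \lor r is true.
So \Box (\Diamond \Box r \to (\Box q \lor r)) is true at d.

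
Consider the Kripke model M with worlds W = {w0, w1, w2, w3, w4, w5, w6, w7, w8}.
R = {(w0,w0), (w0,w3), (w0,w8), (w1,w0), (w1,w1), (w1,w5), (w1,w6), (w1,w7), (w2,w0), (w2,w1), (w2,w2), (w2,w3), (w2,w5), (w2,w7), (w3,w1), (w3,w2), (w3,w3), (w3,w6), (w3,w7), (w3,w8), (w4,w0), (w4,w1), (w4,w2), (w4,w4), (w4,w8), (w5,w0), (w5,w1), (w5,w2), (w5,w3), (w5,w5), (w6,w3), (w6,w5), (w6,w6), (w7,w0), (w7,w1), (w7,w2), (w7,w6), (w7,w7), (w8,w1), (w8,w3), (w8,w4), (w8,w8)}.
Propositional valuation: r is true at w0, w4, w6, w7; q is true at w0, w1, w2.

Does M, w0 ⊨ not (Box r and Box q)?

At w0: Box r and Box q is false, so not (Box r and Box q) is true.
  At w0: Box r is false, Box q is false, so Box r and Box q is false.
    At w0: Box r requires r at every successor {w0, w3, w8}.
      r fails at w3, so Box r is false at w0.
    At w0: Box q requires q at every successor {w0, w3, w8}.
      q fails at w3, so Box q is false at w0.

Yes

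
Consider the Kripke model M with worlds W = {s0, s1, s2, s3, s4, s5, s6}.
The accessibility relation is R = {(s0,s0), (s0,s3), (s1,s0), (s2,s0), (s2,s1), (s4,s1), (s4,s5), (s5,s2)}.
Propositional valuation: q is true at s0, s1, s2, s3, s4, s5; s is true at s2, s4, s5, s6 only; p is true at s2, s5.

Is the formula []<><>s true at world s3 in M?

Yes

At s3: no accessible worlds, so []<><>s holds vacuously.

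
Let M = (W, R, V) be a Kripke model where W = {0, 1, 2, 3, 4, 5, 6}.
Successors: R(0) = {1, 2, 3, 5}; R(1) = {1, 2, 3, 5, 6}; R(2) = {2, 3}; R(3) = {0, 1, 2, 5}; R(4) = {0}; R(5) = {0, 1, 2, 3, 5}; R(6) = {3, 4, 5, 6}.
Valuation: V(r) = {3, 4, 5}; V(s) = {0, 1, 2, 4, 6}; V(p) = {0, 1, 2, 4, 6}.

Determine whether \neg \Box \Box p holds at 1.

Yes

At 1: \Box \Box p is false, so \neg \Box \Box p is true.
  At 1: \Box \Box p requires \Box p at every successor {1, 2, 3, 5, 6}.
    \Box p fails at 1, so \Box \Box p is false at 1.
      At 1: \Box p requires p at every successor {1, 2, 3, 5, 6}.
        p fails at 3, so \Box p is false at 1.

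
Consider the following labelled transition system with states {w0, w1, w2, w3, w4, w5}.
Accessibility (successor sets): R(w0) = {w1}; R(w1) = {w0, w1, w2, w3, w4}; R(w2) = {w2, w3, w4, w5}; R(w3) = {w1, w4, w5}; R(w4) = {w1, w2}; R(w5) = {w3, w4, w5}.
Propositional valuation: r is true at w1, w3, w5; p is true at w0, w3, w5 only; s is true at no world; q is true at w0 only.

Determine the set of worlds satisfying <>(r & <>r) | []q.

w0, w1, w2, w3, w4, w5

Recall that []ψ holds at a world iff ψ holds at every accessible world, and <>ψ holds iff ψ holds at some accessible world.
Let φ = <>(r & <>r) | []q. Evaluate φ at each world:
  w0 (successors {w1}): φ is true.
  w1 (successors {w0, w1, w2, w3, w4}): φ is true.
  w2 (successors {w2, w3, w4, w5}): φ is true.
  w3 (successors {w1, w4, w5}): φ is true.
  w4 (successors {w1, w2}): φ is true.
  w5 (successors {w3, w4, w5}): φ is true.
For instance, at w0:
  At w0: <>(r & <>r) is true, []q is false, so <>(r & <>r) | []q is true.
    At w0: <>(r & <>r) requires r & <>r at some successor in {w1}.
      r & <>r holds at w1, so <>(r & <>r) is true at w0.
    At w0: []q requires q at every successor {w1}.
      q fails at w1, so []q is false at w0.
Satisfying worlds: {w0, w1, w2, w3, w4, w5}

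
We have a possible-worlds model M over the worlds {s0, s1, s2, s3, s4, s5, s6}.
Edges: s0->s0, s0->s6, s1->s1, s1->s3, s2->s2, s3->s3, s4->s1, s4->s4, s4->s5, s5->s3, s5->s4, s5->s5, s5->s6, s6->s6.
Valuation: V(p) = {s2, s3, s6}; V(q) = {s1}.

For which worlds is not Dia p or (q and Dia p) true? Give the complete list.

s1, s4

Let φ = not Dia p or (q and Dia p). Evaluate φ at each world:
  s0 (successors {s0, s6}): φ is false.
  s1 (successors {s1, s3}): φ is true.
  s2 (successors {s2}): φ is false.
  s3 (successors {s3}): φ is false.
  s4 (successors {s1, s4, s5}): φ is true.
  s5 (successors {s3, s4, s5, s6}): φ is false.
  s6 (successors {s6}): φ is false.
For instance, at s1:
  At s1: not Dia p is false, q and Dia p is true, so not Dia p or (q and Dia p) is true.
    At s1: Dia p is true, so not Dia p is false.
      At s1: Dia p requires p at some successor in {s1, s3}.
        p holds at s3, so Dia p is true at s1.
    At s1: q is true, Dia p is true, so q and Dia p is true.
      At s1: Dia p requires p at some successor in {s1, s3}.
        p holds at s3, so Dia p is true at s1.
Satisfying worlds: {s1, s4}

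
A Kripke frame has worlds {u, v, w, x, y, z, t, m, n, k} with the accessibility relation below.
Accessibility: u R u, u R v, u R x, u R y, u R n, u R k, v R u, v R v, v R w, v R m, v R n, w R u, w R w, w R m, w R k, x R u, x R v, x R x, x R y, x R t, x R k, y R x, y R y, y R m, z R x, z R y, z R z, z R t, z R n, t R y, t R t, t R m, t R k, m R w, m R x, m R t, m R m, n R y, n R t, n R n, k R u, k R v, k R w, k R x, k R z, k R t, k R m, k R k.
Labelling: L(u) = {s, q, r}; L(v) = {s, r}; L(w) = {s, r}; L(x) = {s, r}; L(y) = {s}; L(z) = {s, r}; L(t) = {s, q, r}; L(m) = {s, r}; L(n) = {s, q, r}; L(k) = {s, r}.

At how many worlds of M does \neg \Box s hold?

0

Let φ = \neg \Box s. Evaluate φ at each world:
  u (successors {u, v, x, y, n, k}): φ is false.
  v (successors {u, v, w, m, n}): φ is false.
  w (successors {u, w, m, k}): φ is false.
  x (successors {u, v, x, y, t, k}): φ is false.
  y (successors {x, y, m}): φ is false.
  z (successors {x, y, z, t, n}): φ is false.
  t (successors {y, t, m, k}): φ is false.
  m (successors {w, x, t, m}): φ is false.
  n (successors {y, t, n}): φ is false.
  k (successors {u, v, w, x, z, t, m, k}): φ is false.
For instance, at k:
  At k: \Box s is true, so \neg \Box s is false.
    At k: \Box s requires s at every successor {u, v, w, x, z, t, m, k}.
      At u: s is true.
      At v: s is true.
      At w: s is true.
      At x: s is true.
      At z: s is true.
      At t: s is true.
      At m: s is true.
      At k: s is true.
    So \Box s is true at k.
Satisfying worlds: none.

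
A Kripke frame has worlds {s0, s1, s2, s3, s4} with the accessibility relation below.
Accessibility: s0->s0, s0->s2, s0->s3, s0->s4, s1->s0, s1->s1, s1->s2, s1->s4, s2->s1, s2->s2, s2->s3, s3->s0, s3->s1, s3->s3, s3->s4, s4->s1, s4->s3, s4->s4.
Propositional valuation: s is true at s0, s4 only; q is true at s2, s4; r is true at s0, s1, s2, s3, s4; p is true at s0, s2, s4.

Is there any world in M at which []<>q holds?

Yes

Recall that []ψ holds at a world iff ψ holds at every accessible world, and <>ψ holds iff ψ holds at some accessible world.
Let φ = []<>q. Evaluate φ at each world:
  s0 (successors {s0, s2, s3, s4}): φ is true.
  s1 (successors {s0, s1, s2, s4}): φ is true.
  s2 (successors {s1, s2, s3}): φ is true.
  s3 (successors {s0, s1, s3, s4}): φ is true.
  s4 (successors {s1, s3, s4}): φ is true.
Detail at s0 (witness):
  At s0: []<>q requires <>q at every successor {s0, s2, s3, s4}.
    At s0: <>q is true.
    At s2: <>q is true.
    At s3: <>q is true.
    At s4: <>q is true.
  So []<>q is true at s0.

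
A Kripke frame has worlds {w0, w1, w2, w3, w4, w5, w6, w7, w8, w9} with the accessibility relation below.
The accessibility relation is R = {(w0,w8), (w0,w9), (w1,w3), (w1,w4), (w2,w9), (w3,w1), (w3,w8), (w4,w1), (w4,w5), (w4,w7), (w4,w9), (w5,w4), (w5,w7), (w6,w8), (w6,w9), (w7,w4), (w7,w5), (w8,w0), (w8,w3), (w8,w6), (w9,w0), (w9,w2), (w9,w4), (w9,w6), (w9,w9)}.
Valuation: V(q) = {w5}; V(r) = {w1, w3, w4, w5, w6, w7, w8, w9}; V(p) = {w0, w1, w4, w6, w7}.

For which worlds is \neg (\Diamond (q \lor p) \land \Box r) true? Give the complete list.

w0, w2, w6, w8, w9

Let φ = \neg (\Diamond (q \lor p) \land \Box r). Evaluate φ at each world:
  w0 (successors {w8, w9}): φ is true.
  w1 (successors {w3, w4}): φ is false.
  w2 (successors {w9}): φ is true.
  w3 (successors {w1, w8}): φ is false.
  w4 (successors {w1, w5, w7, w9}): φ is false.
  w5 (successors {w4, w7}): φ is false.
  w6 (successors {w8, w9}): φ is true.
  w7 (successors {w4, w5}): φ is false.
  w8 (successors {w0, w3, w6}): φ is true.
  w9 (successors {w0, w2, w4, w6, w9}): φ is true.
For instance, at w5:
  At w5: \Diamond (q \lor p) \land \Box r is true, so \neg (\Diamond (q \lor p) \land \Box r) is false.
    At w5: \Diamond (q \lor p) is true, \Box r is true, so \Diamond (q \lor p) \land \Box r is true.
      At w5: \Diamond (q \lor p) requires q \lor p at some successor in {w4, w7}.
        q \lor p holds at w4, so \Diamond (q \lor p) is true at w5.
      At w5: \Box r requires r at every successor {w4, w7}.
        At w4: r is true.
        At w7: r is true.
      So \Box r is true at w5.
Satisfying worlds: {w0, w2, w6, w8, w9}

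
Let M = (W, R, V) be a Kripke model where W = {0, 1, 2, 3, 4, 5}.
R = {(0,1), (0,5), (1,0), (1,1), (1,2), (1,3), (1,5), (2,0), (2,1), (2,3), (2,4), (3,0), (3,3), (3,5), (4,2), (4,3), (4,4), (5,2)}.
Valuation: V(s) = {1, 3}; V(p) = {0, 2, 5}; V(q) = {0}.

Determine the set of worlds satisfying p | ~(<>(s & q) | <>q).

Let φ = p | ~(<>(s & q) | <>q). Evaluate φ at each world:
  0 (successors {1, 5}): φ is true.
  1 (successors {0, 1, 2, 3, 5}): φ is false.
  2 (successors {0, 1, 3, 4}): φ is true.
  3 (successors {0, 3, 5}): φ is false.
  4 (successors {2, 3, 4}): φ is true.
  5 (successors {2}): φ is true.
For instance, at 3:
  At 3: p is false, ~(<>(s & q) | <>q) is false, so p | ~(<>(s & q) | <>q) is false.
    At 3: <>(s & q) | <>q is true, so ~(<>(s & q) | <>q) is false.
      At 3: <>(s & q) is false, <>q is true, so <>(s & q) | <>q is true.
Satisfying worlds: {0, 2, 4, 5}

0, 2, 4, 5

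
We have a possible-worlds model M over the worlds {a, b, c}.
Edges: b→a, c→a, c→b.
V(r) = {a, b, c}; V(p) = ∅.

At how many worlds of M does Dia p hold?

Let φ = Dia p. Evaluate φ at each world:
  a (successors ∅): φ is false.
  b (successors {a}): φ is false.
  c (successors {a, b}): φ is false.
For instance, at b:
  At b: Dia p requires p at some successor in {a}.
    At a: p is false.
  So Dia p is false at b.
Satisfying worlds: none.

0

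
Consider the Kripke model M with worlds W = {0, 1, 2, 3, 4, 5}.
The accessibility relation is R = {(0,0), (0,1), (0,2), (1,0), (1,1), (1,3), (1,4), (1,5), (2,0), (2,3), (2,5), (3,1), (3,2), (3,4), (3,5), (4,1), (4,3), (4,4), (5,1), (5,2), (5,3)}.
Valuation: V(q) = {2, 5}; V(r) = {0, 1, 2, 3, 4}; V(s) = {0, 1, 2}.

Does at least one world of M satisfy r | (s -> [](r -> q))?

Yes

Recall that []ψ holds at a world iff ψ holds at every accessible world, and <>ψ holds iff ψ holds at some accessible world.
Let φ = r | (s -> [](r -> q)). Evaluate φ at each world:
  0 (successors {0, 1, 2}): φ is true.
  1 (successors {0, 1, 3, 4, 5}): φ is true.
  2 (successors {0, 3, 5}): φ is true.
  3 (successors {1, 2, 4, 5}): φ is true.
  4 (successors {1, 3, 4}): φ is true.
  5 (successors {1, 2, 3}): φ is true.
Detail at 0 (witness):
  At 0: r is true, s -> [](r -> q) is false, so r | (s -> [](r -> q)) is true.
    At 0: s is true, [](r -> q) is false, so s -> [](r -> q) is false.
      At 0: [](r -> q) requires r -> q at every successor {0, 1, 2}.
        r -> q fails at 0, so [](r -> q) is false at 0.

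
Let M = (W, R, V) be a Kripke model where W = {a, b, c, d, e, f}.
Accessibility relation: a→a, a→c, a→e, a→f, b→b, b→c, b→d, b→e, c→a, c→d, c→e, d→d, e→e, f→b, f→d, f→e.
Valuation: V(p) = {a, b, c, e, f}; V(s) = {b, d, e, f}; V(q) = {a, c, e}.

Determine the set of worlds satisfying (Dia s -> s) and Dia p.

b, e, f

Recall that Dia ψ holds at a world iff ψ holds at some accessible world.
Let φ = (Dia s -> s) and Dia p. Evaluate φ at each world:
  a (successors {a, c, e, f}): φ is false.
  b (successors {b, c, d, e}): φ is true.
  c (successors {a, d, e}): φ is false.
  d (successors {d}): φ is false.
  e (successors {e}): φ is true.
  f (successors {b, d, e}): φ is true.
For instance, at d:
  At d: Dia s -> s is true, Dia p is false, so (Dia s -> s) and Dia p is false.
    At d: Dia s is true, s is true, so Dia s -> s is true.
      At d: Dia s requires s at some successor in {d}.
        s holds at d, so Dia s is true at d.
    At d: Dia p requires p at some successor in {d}.
      At d: p is false.
    So Dia p is false at d.
Satisfying worlds: {b, e, f}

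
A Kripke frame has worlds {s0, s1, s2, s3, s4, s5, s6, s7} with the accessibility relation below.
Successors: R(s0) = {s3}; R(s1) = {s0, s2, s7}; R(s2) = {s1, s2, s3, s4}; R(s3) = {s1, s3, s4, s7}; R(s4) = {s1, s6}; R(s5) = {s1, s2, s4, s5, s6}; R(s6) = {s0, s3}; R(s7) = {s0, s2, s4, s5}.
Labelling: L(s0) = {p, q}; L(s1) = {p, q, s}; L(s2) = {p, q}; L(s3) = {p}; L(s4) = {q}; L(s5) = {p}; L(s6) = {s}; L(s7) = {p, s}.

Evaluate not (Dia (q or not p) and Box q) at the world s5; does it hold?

Yes

At s5: Dia (q or not p) and Box q is false, so not (Dia (q or not p) and Box q) is true.
  At s5: Dia (q or not p) is true, Box q is false, so Dia (q or not p) and Box q is false.
    At s5: Dia (q or not p) requires q or not p at some successor in {s1, s2, s4, s5, s6}.
      q or not p holds at s1, so Dia (q or not p) is true at s5.
    At s5: Box q requires q at every successor {s1, s2, s4, s5, s6}.
      q fails at s5, so Box q is false at s5.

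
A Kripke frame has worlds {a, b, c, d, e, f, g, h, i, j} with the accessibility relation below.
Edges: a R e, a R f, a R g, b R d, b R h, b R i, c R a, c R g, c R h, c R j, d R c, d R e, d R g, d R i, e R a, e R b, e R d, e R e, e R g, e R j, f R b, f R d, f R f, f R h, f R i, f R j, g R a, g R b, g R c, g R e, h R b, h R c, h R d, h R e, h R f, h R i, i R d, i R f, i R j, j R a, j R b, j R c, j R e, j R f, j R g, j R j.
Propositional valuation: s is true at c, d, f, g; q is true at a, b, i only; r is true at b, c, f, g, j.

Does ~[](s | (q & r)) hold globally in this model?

Yes

Let φ = ~[](s | (q & r)). Evaluate φ at each world:
  a (successors {e, f, g}): φ is true.
  b (successors {d, h, i}): φ is true.
  c (successors {a, g, h, j}): φ is true.
  d (successors {c, e, g, i}): φ is true.
  e (successors {a, b, d, e, g, j}): φ is true.
  f (successors {b, d, f, h, i, j}): φ is true.
  g (successors {a, b, c, e}): φ is true.
  h (successors {b, c, d, e, f, i}): φ is true.
  i (successors {d, f, j}): φ is true.
  j (successors {a, b, c, e, f, g, j}): φ is true.
For instance, at h:
  At h: [](s | (q & r)) is false, so ~[](s | (q & r)) is true.
    At h: [](s | (q & r)) requires s | (q & r) at every successor {b, c, d, e, f, i}.
      s | (q & r) fails at e, so [](s | (q & r)) is false at h.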